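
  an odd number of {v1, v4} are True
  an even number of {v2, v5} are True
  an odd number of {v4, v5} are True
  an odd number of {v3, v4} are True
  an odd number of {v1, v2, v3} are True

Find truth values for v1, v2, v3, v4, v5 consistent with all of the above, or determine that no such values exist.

v1 = True, v2 = True, v3 = True, v4 = False, v5 = True

{v1, v4}: 1 true → odd ✓
{v2, v5}: 2 true → even ✓
{v4, v5}: 1 true → odd ✓
{v3, v4}: 1 true → odd ✓
{v1, v2, v3}: 3 true → odd ✓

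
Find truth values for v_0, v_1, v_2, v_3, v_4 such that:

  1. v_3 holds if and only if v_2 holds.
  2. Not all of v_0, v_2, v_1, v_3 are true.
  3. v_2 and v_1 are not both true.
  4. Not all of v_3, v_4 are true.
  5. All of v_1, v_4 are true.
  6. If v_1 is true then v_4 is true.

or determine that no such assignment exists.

v_0 = True, v_1 = True, v_2 = False, v_3 = False, v_4 = True

  (1) v_3=F, v_2=F — same ✓
  (2) {v_0, v_2, v_1, v_3}: 2/4 true — not all ✓
  (3) v_2=F, v_1=T — not both ✓
  (4) {v_3, v_4}: 1/2 true — not all ✓
  (5) {v_1, v_4}: all 2 true ✓
  (6) v_1=T ⇒ v_4: T ✓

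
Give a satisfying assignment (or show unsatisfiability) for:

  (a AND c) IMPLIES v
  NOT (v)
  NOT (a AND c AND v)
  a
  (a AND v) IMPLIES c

Unit clause (NOT v) forces v = False.
Unit clause (a) forces a = True.
In (NOT a OR NOT c OR v) only NOT c is left, so c = False.
Check each clause:
  (NOT v): NOT v holds.
  (a): a holds.
  (NOT a OR NOT c OR v): NOT c holds.
  (NOT a OR c OR NOT v): NOT v holds.
  (NOT a OR NOT c OR NOT v): NOT c holds.
All clauses satisfied.

v=F, a=T, c=F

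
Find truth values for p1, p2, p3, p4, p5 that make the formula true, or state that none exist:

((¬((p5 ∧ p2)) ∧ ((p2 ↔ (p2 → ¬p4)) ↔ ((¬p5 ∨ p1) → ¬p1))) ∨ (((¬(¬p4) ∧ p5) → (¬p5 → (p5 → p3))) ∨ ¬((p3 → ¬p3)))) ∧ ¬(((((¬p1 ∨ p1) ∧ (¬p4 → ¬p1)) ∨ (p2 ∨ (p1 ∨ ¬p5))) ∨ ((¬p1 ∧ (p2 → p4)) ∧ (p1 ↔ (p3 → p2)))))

No satisfying assignment exists.

The conjunct ¬(((((¬p1 ∨ p1) ∧ (¬p4 → ¬p1)) ∨ (p2 ∨ (p1 ∨ ¬p5))) ∨ ((¬p1 ∧ (p2 → p4)) ∧ (p1 ↔ (p3 → p2))))) is unsatisfiable on its own:
  p1 = True: this becomes ¬((True ∨ False)) = False.
  p1 = False: this becomes ¬((True ∨ ((p2 → p4) ∧ ¬((p3 → p2))))) = False.
So the whole conjunction is unsatisfiable.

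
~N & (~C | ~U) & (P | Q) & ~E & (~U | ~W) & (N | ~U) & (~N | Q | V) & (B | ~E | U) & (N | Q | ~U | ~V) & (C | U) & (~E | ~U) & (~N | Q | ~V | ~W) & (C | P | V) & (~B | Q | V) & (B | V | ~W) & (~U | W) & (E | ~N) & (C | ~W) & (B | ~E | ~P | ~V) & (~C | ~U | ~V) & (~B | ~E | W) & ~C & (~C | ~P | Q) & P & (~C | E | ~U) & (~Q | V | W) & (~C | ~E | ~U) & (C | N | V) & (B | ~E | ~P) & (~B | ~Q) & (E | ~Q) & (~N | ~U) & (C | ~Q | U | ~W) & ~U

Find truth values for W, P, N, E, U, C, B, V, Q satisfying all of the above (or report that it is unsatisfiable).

Case N = True:
  Clause (~N) is falsified — contradiction.
Case N = False:
  (~E) forces E = False.
  (N | ~U) forces U = False.
  (C | U) forces C = True.
  Clause (~C) is falsified — contradiction.
Both cases fail, so the formula is unsatisfiable.

Unsatisfiable — no assignment works.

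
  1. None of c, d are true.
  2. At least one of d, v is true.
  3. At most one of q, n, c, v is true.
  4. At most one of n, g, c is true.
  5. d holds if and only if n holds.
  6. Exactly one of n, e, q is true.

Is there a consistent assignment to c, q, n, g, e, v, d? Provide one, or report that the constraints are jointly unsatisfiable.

c: False; q: False; n: False; g: False; e: True; v: True; d: False

  (1) {c, d}: 0 true — none ✓
  (2) {d, v}: 1 true — at least one ✓
  (3) {q, n, c, v}: 1 true — at most one ✓
  (4) {n, g, c}: 0 true — at most one ✓
  (5) d=F, n=F — same ✓
  (6) {n, e, q}: 1 true — exactly one ✓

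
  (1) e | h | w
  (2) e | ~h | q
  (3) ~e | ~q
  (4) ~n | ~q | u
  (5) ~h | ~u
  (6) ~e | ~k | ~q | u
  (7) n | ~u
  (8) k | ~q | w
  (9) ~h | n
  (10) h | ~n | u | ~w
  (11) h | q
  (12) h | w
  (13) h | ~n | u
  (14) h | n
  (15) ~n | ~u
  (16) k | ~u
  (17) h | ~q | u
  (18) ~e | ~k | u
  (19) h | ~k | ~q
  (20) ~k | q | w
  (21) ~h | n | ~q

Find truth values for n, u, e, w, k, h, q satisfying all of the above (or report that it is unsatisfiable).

n=T, u=F, e=T, w=F, k=F, h=T, q=F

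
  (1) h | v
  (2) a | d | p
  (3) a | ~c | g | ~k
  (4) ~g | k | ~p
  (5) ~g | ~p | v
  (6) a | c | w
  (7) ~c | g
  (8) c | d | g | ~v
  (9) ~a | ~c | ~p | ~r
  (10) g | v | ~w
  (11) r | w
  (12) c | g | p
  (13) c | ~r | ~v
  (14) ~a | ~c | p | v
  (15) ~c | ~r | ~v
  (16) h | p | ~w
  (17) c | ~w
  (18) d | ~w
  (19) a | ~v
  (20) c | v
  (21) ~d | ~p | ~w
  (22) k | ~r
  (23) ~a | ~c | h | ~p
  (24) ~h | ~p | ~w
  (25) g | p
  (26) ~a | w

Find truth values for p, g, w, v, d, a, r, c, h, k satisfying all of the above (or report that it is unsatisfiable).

p: False, g: True, w: True, v: True, d: True, a: True, r: False, c: True, h: True, k: True

Set p = False.
  then (g | p) forces g = True.
Set w = True.
  then (h | p | ~w) forces h = True.
  then (c | ~w) forces c = True.
  then (d | ~w) forces d = True.
Set v = True.
  then (~c | ~r | ~v) forces r = False.
  then (a | ~v) forces a = True.
Set k = True.
All clauses satisfied.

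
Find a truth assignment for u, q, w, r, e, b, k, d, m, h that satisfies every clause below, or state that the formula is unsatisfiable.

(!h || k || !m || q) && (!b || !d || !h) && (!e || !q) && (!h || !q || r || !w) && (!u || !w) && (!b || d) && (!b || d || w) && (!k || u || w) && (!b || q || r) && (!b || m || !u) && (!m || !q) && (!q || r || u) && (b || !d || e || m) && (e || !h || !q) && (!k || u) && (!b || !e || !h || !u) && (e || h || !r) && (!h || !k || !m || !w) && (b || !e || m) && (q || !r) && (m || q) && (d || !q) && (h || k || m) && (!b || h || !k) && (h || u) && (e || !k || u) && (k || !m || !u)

Set u = True.
  then (!u || !w) forces w = False.
Try q = True:
  (!e || !q) forces e = False.
  (!m || !q) forces m = False.
  (!b || m || !u) forces b = False.
  (b || !d || e || m) forces d = False.
  clause (d || !q) is falsified — backtrack.
So q = False.
  then (q || !r) forces r = False.
  then (m || q) forces m = True.
  then (k || !m || !u) forces k = True.
  then (!b || q || r) forces b = False.
Set e = False.
Set d = False.
Set h = True.
All clauses satisfied.

u=T; q=F; w=F; r=F; e=F; b=F; k=T; d=F; m=T; h=T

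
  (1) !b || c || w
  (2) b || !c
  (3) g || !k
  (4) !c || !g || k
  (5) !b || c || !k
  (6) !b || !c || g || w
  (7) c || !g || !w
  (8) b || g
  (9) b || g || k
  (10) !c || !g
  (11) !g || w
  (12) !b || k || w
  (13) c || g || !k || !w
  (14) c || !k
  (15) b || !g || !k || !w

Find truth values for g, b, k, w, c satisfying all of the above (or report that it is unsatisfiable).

Try g = True:
  (!c || !g) forces c = False.
  (c || !g || !w) forces w = False.
  clause (!g || w) is falsified — backtrack.
So g = False.
  then (g || !k) forces k = False.
  then (b || g) forces b = True.
  then (!b || k || w) forces w = True.
Set c = True.
All clauses satisfied.

g = False, b = True, k = False, w = True, c = True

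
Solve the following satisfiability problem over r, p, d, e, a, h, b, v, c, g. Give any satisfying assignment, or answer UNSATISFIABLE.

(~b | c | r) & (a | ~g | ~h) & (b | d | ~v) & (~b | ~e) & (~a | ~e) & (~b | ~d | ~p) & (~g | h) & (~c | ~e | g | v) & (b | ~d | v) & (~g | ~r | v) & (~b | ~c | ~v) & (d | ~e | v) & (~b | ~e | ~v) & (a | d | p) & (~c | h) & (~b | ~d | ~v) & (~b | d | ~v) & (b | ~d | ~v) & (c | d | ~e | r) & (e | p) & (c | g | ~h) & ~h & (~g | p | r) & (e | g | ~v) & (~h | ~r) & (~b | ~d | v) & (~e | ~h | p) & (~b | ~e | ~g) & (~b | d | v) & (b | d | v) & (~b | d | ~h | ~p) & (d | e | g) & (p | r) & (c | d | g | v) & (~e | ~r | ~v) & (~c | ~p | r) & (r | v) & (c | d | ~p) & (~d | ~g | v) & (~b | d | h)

Case p = True:
  (~h) forces h = False.
  (~g | h) forces g = False.
  (~c | h) forces c = False.
  (c | d | ~p) forces d = True.
  (~b | ~d | ~p) forces b = False.
  (b | ~d | v) forces v = True.
  Clause (b | ~d | ~v) is falsified — contradiction.
Case p = False:
  (e | p) forces e = True.
  (~b | ~e) forces b = False.
  (~a | ~e) forces a = False.
  (a | d | p) forces d = True.
  (b | ~d | v) forces v = True.
  Clause (b | ~d | ~v) is falsified — contradiction.
Both cases fail, so the formula is unsatisfiable.

Unsatisfiable — no assignment works.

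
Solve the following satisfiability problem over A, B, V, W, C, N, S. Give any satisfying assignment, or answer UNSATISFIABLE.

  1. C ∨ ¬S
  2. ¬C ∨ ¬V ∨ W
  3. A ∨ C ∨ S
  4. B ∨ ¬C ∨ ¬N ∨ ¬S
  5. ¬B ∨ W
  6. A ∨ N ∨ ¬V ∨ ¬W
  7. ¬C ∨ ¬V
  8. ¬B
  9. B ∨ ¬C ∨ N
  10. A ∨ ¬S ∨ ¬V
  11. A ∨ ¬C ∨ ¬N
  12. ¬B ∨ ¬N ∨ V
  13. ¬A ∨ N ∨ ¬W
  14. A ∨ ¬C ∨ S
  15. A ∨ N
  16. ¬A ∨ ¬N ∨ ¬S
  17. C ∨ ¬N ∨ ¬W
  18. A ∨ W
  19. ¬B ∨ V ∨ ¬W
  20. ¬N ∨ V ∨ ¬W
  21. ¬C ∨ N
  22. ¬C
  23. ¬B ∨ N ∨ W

A: True, B: False, V: True, W: False, C: False, N: False, S: False

Unit clause (¬B) forces B = False.
Unit clause (¬C) forces C = False.
In (C ∨ ¬S) only ¬S is left, so S = False.
In (A ∨ C ∨ S) only A is left, so A = True.
Set V = True.
Set W = False.
Set N = False.
All clauses satisfied.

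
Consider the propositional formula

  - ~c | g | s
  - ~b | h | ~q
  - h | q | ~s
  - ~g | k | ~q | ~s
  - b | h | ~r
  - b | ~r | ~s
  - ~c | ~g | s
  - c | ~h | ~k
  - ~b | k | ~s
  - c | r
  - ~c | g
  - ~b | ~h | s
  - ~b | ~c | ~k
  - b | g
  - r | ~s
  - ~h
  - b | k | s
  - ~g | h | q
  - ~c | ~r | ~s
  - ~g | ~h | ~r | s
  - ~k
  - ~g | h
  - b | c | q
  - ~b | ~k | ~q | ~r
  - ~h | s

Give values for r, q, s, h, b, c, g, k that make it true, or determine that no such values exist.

Unit clause (~h) forces h = False.
Unit clause (~k) forces k = False.
In (~g | h) only ~g is left, so g = False.
In (~c | g) only ~c is left, so c = False.
In (b | g) only b is left, so b = True.
In (~b | h | ~q) only ~q is left, so q = False.
In (h | q | ~s) only ~s is left, so s = False.
In (c | r) only r is left, so r = True.
All clauses satisfied.

r = True, q = False, s = False, h = False, b = True, c = False, g = False, k = False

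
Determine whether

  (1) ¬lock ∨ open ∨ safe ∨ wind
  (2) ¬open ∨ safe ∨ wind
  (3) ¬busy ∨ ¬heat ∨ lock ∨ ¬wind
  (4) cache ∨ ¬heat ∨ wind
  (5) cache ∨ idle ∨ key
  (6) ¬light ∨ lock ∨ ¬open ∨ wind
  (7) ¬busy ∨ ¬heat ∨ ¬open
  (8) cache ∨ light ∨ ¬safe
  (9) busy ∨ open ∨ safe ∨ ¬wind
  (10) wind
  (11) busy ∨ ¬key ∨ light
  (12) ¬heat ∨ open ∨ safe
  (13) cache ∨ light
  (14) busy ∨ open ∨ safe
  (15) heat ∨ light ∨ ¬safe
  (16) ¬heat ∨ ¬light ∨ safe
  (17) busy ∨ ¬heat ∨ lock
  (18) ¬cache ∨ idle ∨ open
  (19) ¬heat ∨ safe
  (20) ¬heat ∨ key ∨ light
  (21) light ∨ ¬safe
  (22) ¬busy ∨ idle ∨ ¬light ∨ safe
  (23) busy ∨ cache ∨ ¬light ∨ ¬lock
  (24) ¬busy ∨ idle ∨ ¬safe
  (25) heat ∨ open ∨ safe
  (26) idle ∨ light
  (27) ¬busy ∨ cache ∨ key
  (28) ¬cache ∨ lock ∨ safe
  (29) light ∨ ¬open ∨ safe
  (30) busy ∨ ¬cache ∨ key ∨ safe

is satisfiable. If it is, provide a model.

key: True, safe: True, busy: True, idle: True, open: False, light: True, heat: True, wind: True, lock: True, cache: True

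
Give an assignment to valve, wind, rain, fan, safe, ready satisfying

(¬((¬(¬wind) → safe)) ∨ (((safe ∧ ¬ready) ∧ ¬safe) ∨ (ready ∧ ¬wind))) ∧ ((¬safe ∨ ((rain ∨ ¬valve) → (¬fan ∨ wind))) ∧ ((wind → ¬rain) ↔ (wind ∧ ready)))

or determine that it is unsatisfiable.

valve=F, wind=T, rain=F, fan=T, safe=F, ready=T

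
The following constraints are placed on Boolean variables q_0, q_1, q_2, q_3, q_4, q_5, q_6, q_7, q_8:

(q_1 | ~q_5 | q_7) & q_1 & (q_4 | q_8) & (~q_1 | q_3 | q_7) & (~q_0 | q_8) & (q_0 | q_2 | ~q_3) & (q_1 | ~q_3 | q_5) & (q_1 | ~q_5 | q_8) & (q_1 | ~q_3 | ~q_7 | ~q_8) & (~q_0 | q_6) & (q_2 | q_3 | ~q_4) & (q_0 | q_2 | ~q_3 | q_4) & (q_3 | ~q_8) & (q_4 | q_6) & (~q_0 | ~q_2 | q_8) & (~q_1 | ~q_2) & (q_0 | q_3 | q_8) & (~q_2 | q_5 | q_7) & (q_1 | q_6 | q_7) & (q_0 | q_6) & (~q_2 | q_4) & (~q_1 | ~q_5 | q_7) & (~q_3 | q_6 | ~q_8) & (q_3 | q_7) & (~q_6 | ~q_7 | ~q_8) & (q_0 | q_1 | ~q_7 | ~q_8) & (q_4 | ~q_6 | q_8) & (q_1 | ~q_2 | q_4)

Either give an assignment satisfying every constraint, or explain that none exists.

q_0=T, q_1=T, q_2=F, q_3=T, q_4=F, q_5=F, q_6=T, q_7=F, q_8=T

Unit clause (q_1) forces q_1 = True.
In (~q_1 | ~q_2) only ~q_2 is left, so q_2 = False.
Set q_0 = True.
  then (~q_0 | q_8) forces q_8 = True.
  then (~q_0 | q_6) forces q_6 = True.
  then (q_3 | ~q_8) forces q_3 = True.
  then (~q_6 | ~q_7 | ~q_8) forces q_7 = False.
  then (~q_1 | ~q_5 | q_7) forces q_5 = False.
Set q_4 = False.
All clauses satisfied.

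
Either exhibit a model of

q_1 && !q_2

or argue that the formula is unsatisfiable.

q_1 = True; q_2 = False

  !q_2 = True
Both conjuncts True, so the formula holds.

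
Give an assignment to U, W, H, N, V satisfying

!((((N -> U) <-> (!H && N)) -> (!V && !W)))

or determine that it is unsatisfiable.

U = False; W = False; H = True; N = True; V = True

  !((((N -> U) <-> (!H && N)) -> (!V && !W))) = True
    ((N -> U) <-> (!H && N)) -> (!V && !W) = False
      (N -> U) <-> (!H && N) = True
        N -> U = False
        !H && N = False
          !H = False
      !V && !W = False
        !V = False
        !W = True
The formula evaluates to True.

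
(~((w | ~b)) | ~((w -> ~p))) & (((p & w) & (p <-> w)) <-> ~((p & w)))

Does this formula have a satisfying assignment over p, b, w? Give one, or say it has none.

The conjunct ((p & w) & (p <-> w)) <-> ~((p & w)) is unsatisfiable on its own:
  p=F, w=F: evaluates to False.
  p=F, w=T: evaluates to False.
  p=T, w=F: evaluates to False.
  p=T, w=T: evaluates to False.
So the whole conjunction is unsatisfiable.

UNSATISFIABLE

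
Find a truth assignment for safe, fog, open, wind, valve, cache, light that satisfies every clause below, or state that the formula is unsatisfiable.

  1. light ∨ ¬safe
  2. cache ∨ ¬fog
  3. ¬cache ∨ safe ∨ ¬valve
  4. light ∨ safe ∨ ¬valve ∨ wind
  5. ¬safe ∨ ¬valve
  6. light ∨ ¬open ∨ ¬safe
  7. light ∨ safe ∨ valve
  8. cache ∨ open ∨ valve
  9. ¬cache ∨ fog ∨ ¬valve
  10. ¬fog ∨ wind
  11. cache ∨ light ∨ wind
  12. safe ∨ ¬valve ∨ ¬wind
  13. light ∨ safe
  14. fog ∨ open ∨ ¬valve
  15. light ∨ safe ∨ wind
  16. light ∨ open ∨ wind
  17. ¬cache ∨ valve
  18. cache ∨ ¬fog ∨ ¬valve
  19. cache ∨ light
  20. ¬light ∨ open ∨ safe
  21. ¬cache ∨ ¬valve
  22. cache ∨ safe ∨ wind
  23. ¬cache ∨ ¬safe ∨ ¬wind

safe = True; fog = False; open = True; wind = True; valve = False; cache = False; light = True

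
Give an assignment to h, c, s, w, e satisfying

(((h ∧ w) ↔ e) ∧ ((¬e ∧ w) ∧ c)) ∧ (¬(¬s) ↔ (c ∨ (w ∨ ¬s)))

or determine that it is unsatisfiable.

h: False, c: True, s: True, w: True, e: False

  ((h ∧ w) ↔ e) ∧ ((¬e ∧ w) ∧ c) = True
    (h ∧ w) ↔ e = True
      h ∧ w = False
    (¬e ∧ w) ∧ c = True
      ¬e ∧ w = True
        ¬e = True
  ¬(¬s) ↔ (c ∨ (w ∨ ¬s)) = True
    ¬(¬s) = True
      ¬s = False
    c ∨ (w ∨ ¬s) = True
      w ∨ ¬s = True
        ¬s = False
Both conjuncts True, so the formula holds.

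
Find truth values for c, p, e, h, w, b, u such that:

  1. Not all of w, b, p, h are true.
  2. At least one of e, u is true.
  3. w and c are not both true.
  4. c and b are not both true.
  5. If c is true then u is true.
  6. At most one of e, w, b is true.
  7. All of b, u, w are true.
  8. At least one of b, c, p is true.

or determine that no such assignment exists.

Case u = True:
  (7) forces b = True.
  (4) with b=T forces c = False.
  (6) with b=T forces e = False.
  (6) with b=T forces w = False.
  Constraint (7) is violated (w=F) — contradiction.
Case u = False:
  Constraint (7) is violated (u=F) — contradiction.
Both cases fail — unsatisfiable.

Unsatisfiable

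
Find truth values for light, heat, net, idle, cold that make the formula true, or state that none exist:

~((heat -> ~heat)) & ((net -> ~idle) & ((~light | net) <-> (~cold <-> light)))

light=F, heat=T, net=F, idle=T, cold=T

  ~((heat -> ~heat)) = True
    heat -> ~heat = False
      ~heat = False
  (net -> ~idle) & ((~light | net) <-> (~cold <-> light)) = True
    net -> ~idle = True
      ~idle = False
    (~light | net) <-> (~cold <-> light) = True
      ~light | net = True
        ~light = True
      ~cold <-> light = True
        ~cold = False
Both conjuncts True, so the formula holds.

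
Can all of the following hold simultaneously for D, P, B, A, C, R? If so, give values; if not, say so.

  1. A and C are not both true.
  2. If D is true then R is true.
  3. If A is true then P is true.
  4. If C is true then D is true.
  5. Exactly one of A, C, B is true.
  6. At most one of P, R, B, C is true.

D=F, P=F, B=T, A=F, C=F, R=F

  (1) A=F, C=F — not both ✓
  (2) D=F ⇒ R: vacuous ✓
  (3) A=F ⇒ P: vacuous ✓
  (4) C=F ⇒ D: vacuous ✓
  (5) {A, C, B}: 1 true — exactly one ✓
  (6) {P, R, B, C}: 1 true — at most one ✓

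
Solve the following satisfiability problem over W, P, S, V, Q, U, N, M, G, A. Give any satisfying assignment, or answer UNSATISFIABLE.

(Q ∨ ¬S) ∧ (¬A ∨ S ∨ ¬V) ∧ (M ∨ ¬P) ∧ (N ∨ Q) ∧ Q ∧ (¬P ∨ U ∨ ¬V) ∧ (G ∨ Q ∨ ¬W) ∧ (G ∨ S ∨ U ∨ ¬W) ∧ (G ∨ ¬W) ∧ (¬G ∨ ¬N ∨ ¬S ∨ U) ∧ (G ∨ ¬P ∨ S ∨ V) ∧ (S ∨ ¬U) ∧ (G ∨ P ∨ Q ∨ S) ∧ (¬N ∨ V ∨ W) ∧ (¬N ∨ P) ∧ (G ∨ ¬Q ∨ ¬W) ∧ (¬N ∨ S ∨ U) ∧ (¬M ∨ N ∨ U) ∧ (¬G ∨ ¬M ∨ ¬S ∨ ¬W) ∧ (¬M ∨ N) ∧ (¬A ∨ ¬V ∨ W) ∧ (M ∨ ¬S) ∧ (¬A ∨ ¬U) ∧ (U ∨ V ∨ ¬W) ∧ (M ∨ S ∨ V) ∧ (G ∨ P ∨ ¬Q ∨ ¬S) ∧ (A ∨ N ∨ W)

Unit clause (Q) forces Q = True.
Set W = True.
  then (G ∨ ¬W) forces G = True.
Try P = True:
  (M ∨ ¬P) forces M = True.
  (¬G ∨ ¬M ∨ ¬S ∨ ¬W) forces S = False.
  (S ∨ ¬U) forces U = False.
  (¬P ∨ U ∨ ¬V) forces V = False.
  clause (U ∨ V ∨ ¬W) is falsified — backtrack.
So P = False.
  then (¬N ∨ P) forces N = False.
  then (¬M ∨ N) forces M = False.
  then (M ∨ ¬S) forces S = False.
  then (M ∨ S ∨ V) forces V = True.
  then (¬A ∨ S ∨ ¬V) forces A = False.
  then (S ∨ ¬U) forces U = False.
All clauses satisfied.

W: True, P: False, S: False, V: True, Q: True, U: False, N: False, M: False, G: True, A: False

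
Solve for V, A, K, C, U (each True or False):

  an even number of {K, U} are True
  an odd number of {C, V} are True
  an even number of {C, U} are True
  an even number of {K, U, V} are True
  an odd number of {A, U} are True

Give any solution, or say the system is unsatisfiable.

V = False, A = False, K = True, C = True, U = True

{K, U}: 2 true → even ✓
{C, V}: 1 true → odd ✓
{C, U}: 2 true → even ✓
{K, U, V}: 2 true → even ✓
{A, U}: 1 true → odd ✓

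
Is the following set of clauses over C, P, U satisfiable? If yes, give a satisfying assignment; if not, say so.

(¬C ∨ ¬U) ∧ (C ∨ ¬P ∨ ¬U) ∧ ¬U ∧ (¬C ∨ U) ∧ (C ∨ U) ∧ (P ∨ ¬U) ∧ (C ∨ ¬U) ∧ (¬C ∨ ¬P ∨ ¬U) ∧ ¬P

Case U = True:
  Clause (¬U) is falsified — contradiction.
Case U = False:
  (¬C ∨ U) forces C = False.
  Clause (C ∨ U) is falsified — contradiction.
Both cases fail, so the formula is unsatisfiable.

Unsatisfiable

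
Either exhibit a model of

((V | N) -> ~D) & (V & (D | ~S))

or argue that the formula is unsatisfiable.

V = True; S = False; N = True; D = False

  (V | N) -> ~D = True
    V | N = True
    ~D = True
  V & (D | ~S) = True
    D | ~S = True
      ~S = True
Both conjuncts True, so the formula holds.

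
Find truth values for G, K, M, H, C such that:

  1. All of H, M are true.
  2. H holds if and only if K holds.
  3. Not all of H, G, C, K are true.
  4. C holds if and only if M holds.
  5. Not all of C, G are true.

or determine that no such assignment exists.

G = False; K = True; M = True; H = True; C = True

  (1) {H, M}: all 2 true ✓
  (2) H=T, K=T — same ✓
  (3) {H, G, C, K}: 3/4 true — not all ✓
  (4) C=T, M=T — same ✓
  (5) {C, G}: 1/2 true — not all ✓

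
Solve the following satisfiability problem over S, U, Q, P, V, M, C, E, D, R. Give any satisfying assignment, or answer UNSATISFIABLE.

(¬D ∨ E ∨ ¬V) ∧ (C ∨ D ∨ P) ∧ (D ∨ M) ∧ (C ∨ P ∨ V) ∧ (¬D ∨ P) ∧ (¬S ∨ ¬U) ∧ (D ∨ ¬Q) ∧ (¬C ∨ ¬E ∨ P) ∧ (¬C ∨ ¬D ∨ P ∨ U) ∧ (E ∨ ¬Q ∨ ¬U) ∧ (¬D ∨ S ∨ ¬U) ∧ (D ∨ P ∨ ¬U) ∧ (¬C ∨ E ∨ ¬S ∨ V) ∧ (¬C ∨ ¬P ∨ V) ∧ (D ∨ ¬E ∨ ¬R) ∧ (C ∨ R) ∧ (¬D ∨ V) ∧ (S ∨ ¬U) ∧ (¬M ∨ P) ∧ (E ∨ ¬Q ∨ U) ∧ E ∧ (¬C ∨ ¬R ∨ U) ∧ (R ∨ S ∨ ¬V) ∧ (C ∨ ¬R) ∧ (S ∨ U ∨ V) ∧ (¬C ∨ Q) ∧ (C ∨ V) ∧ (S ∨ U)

Unit clause (E) forces E = True.
Try S = False:
  (S ∨ ¬U) forces U = False.
  clause (S ∨ U) is falsified — backtrack.
So S = True.
  then (¬S ∨ ¬U) forces U = False.
Try Q = False:
  (¬C ∨ Q) forces C = False.
  (C ∨ R) forces R = True.
  clause (C ∨ ¬R) is falsified — backtrack.
So Q = True.
  then (D ∨ ¬Q) forces D = True.
  then (¬D ∨ V) forces V = True.
  then (¬D ∨ P) forces P = True.
Set M = False.
Try C = False:
  (C ∨ R) forces R = True.
  clause (C ∨ ¬R) is falsified — backtrack.
So C = True.
  then (¬C ∨ ¬R ∨ U) forces R = False.
All clauses satisfied.

S: True; U: False; Q: True; P: True; V: True; M: False; C: True; E: True; D: True; R: False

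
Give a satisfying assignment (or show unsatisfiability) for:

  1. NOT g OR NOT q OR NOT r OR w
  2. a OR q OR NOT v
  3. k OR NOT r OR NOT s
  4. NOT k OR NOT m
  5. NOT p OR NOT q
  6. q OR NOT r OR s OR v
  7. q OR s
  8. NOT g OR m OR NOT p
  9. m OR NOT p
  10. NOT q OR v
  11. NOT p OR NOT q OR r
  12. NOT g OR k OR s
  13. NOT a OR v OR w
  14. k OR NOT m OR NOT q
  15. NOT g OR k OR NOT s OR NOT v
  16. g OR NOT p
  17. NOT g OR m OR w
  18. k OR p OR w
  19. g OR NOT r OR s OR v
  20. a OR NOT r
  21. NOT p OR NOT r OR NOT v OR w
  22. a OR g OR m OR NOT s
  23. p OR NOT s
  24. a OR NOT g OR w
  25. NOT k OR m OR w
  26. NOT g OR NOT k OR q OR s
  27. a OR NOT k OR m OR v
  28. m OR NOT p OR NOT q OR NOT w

r: False; v: True; k: True; a: False; w: True; q: True; s: False; p: False; m: False; g: True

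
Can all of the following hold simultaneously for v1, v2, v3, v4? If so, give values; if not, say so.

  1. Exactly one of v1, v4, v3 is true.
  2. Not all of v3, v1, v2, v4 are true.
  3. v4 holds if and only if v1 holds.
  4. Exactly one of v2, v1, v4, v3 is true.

v1: False, v2: False, v3: True, v4: False

  (1) {v1, v4, v3}: 1 true — exactly one ✓
  (2) {v3, v1, v2, v4}: 1/4 true — not all ✓
  (3) v4=F, v1=F — same ✓
  (4) {v2, v1, v4, v3}: 1 true — exactly one ✓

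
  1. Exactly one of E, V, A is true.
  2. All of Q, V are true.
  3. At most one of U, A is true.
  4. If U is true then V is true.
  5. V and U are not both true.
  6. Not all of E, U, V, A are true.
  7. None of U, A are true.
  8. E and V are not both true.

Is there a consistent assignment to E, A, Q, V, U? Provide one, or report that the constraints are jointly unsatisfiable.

E: False; A: False; Q: True; V: True; U: False

  (1) {E, V, A}: 1 true — exactly one ✓
  (2) {Q, V}: all 2 true ✓
  (3) {U, A}: 0 true — at most one ✓
  (4) U=F ⇒ V: vacuous ✓
  (5) V=T, U=F — not both ✓
  (6) {E, U, V, A}: 1/4 true — not all ✓
  (7) {U, A}: 0 true — none ✓
  (8) E=F, V=T — not both ✓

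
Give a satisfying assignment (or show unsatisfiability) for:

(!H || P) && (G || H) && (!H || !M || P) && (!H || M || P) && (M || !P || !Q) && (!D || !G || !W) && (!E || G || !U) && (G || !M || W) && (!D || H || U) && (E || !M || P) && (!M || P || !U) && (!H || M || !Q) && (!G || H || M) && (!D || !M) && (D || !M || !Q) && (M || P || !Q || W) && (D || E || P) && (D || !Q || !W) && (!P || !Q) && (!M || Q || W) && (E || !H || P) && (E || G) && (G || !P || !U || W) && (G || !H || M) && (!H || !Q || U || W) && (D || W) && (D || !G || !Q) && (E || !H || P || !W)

Set G = True.
Set M = False.
  then (!G || H || M) forces H = True.
  then (!H || P) forces P = True.
  then (M || !P || !Q) forces Q = False.
Set D = True.
  then (!D || !G || !W) forces W = False.
Set U = True.
Set E = False.
All clauses satisfied.

G: True, M: False, Q: False, D: True, U: True, H: True, P: True, W: False, E: False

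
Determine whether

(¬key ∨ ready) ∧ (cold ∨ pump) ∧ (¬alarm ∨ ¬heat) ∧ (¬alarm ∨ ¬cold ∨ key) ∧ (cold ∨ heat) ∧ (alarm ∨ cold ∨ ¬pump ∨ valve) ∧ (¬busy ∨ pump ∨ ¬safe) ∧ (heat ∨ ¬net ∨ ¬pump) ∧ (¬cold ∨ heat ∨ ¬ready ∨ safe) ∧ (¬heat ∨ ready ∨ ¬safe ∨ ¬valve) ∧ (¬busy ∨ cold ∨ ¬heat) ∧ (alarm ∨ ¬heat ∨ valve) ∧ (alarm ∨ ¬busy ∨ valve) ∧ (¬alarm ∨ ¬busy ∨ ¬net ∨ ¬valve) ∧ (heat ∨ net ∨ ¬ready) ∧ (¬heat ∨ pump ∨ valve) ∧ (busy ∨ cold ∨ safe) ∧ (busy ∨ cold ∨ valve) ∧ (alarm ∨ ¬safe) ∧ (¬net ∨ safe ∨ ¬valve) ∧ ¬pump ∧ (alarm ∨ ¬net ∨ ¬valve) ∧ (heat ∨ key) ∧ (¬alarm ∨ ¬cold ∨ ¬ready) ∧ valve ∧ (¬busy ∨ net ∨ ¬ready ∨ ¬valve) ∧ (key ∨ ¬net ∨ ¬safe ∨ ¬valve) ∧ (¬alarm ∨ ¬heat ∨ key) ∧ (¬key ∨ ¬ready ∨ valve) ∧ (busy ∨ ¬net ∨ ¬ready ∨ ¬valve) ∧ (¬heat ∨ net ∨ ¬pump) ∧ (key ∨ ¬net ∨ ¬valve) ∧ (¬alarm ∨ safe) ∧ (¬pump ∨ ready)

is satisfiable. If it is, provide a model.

safe = False, cold = True, valve = True, busy = True, net = False, heat = True, key = False, pump = False, ready = False, alarm = False

Unit clause (¬pump) forces pump = False.
Unit clause (valve) forces valve = True.
In (cold ∨ pump) only cold is left, so cold = True.
Set safe = False.
  then (¬net ∨ safe ∨ ¬valve) forces net = False.
  then (¬alarm ∨ safe) forces alarm = False.
Set busy = True.
  then (¬busy ∨ net ∨ ¬ready ∨ ¬valve) forces ready = False.
  then (¬key ∨ ready) forces key = False.
  then (heat ∨ key) forces heat = True.
All clauses satisfied.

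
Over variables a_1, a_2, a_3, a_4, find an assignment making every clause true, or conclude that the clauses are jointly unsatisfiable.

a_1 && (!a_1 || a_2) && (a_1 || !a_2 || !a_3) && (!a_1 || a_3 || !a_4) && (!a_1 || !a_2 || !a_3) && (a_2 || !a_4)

Unit clause (a_1) forces a_1 = True.
In (!a_1 || a_2) only a_2 is left, so a_2 = True.
In (!a_1 || !a_2 || !a_3) only !a_3 is left, so a_3 = False.
In (!a_1 || a_3 || !a_4) only !a_4 is left, so a_4 = False.
Check each clause:
  (a_1): a_1 holds.
  (!a_1 || a_2): a_2 holds.
  (a_1 || !a_2 || !a_3): a_1 holds.
  (!a_1 || a_3 || !a_4): !a_4 holds.
  (!a_1 || !a_2 || !a_3): !a_3 holds.
  (a_2 || !a_4): a_2 holds.
All clauses satisfied.

a_1=T, a_2=T, a_3=F, a_4=F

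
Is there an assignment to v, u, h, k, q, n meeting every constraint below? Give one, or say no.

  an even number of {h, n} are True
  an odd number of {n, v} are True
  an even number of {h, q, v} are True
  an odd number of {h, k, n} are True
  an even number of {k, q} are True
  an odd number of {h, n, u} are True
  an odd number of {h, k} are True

v = True, u = True, h = False, k = True, q = True, n = False

{h, n}: 0 true → even ✓
{n, v}: 1 true → odd ✓
{h, q, v}: 2 true → even ✓
{h, k, n}: 1 true → odd ✓
{k, q}: 2 true → even ✓
{h, n, u}: 1 true → odd ✓
{h, k}: 1 true → odd ✓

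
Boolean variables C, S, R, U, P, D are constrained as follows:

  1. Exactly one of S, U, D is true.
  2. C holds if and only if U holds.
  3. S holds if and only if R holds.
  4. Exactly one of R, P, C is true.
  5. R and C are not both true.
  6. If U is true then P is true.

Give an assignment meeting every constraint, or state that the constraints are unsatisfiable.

C = False; S = True; R = True; U = False; P = False; D = False

  (1) {S, U, D}: 1 true — exactly one ✓
  (2) C=F, U=F — same ✓
  (3) S=T, R=T — same ✓
  (4) {R, P, C}: 1 true — exactly one ✓
  (5) R=T, C=F — not both ✓
  (6) U=F ⇒ P: vacuous ✓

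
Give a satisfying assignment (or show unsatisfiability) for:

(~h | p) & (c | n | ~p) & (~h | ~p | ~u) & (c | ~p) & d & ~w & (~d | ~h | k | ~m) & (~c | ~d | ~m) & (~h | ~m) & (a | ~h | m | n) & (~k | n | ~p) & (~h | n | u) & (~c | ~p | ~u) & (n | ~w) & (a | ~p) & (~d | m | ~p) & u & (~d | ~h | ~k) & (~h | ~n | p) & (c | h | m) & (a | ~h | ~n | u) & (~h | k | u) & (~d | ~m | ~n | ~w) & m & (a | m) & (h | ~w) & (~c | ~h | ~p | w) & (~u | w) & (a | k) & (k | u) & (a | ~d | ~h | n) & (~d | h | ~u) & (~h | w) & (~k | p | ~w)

Case d = True:
  (~w) forces w = False.
  (u) forces u = True.
  Clause (~u | w) is falsified — contradiction.
Case d = False:
  Clause (d) is falsified — contradiction.
Both cases fail, so the formula is unsatisfiable.

No satisfying assignment exists.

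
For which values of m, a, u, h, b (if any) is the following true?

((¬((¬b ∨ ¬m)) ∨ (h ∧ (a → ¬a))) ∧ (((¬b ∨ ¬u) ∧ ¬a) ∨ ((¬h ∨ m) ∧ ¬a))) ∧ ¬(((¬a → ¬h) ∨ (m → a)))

m: True, a: False, u: True, h: True, b: True

  (¬((¬b ∨ ¬m)) ∨ (h ∧ (a → ¬a))) ∧ (((¬b ∨ ¬u) ∧ ¬a) ∨ ((¬h ∨ m) ∧ ¬a)) = True
    ¬((¬b ∨ ¬m)) ∨ (h ∧ (a → ¬a)) = True
      ¬((¬b ∨ ¬m)) = True
        ¬b ∨ ¬m = False
          ¬b = False
          ¬m = False
      h ∧ (a → ¬a) = True
        a → ¬a = True
          ¬a = True
    ((¬b ∨ ¬u) ∧ ¬a) ∨ ((¬h ∨ m) ∧ ¬a) = True
      (¬b ∨ ¬u) ∧ ¬a = False
        ¬b ∨ ¬u = False
          ¬b = False
          ¬u = False
        ¬a = True
      (¬h ∨ m) ∧ ¬a = True
        ¬h ∨ m = True
          ¬h = False
        ¬a = True
  ¬(((¬a → ¬h) ∨ (m → a))) = True
    (¬a → ¬h) ∨ (m → a) = False
      ¬a → ¬h = False
        ¬a = True
        ¬h = False
      m → a = False
Both conjuncts True, so the formula holds.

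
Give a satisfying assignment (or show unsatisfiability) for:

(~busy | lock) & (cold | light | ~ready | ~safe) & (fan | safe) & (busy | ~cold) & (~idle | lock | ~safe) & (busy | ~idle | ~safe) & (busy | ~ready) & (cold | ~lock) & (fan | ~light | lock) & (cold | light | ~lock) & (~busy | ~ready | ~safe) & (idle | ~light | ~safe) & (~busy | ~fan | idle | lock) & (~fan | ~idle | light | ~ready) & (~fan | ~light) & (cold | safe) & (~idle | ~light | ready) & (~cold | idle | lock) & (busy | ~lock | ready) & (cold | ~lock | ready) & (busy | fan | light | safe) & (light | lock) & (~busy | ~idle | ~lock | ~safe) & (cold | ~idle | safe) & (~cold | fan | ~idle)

ready=T, cold=T, fan=T, safe=F, light=F, idle=F, lock=T, busy=T

Set ready = True.
  then (busy | ~ready) forces busy = True.
  then (~busy | ~ready | ~safe) forces safe = False.
  then (cold | safe) forces cold = True.
  then (~busy | lock) forces lock = True.
  then (fan | safe) forces fan = True.
  then (~fan | ~light) forces light = False.
  then (~fan | ~idle | light | ~ready) forces idle = False.
All clauses satisfied.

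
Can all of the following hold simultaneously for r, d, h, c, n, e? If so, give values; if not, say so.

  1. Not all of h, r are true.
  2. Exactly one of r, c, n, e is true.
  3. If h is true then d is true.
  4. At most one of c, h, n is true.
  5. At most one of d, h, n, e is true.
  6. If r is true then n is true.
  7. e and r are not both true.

r=F, d=F, h=F, c=T, n=F, e=F

  (1) {h, r}: 0/2 true — not all ✓
  (2) {r, c, n, e}: 1 true — exactly one ✓
  (3) h=F ⇒ d: vacuous ✓
  (4) {c, h, n}: 1 true — at most one ✓
  (5) {d, h, n, e}: 0 true — at most one ✓
  (6) r=F ⇒ n: vacuous ✓
  (7) e=F, r=F — not both ✓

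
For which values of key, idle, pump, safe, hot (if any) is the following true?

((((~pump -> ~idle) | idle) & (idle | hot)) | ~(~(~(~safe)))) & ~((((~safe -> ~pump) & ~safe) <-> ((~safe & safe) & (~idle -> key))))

key=T, idle=T, pump=F, safe=F, hot=F

  (((~pump -> ~idle) | idle) & (idle | hot)) | ~(~(~(~safe))) = True
    ((~pump -> ~idle) | idle) & (idle | hot) = True
      (~pump -> ~idle) | idle = True
        ~pump -> ~idle = False
          ~pump = True
          ~idle = False
      idle | hot = True
    ~(~(~(~safe))) = False
      ~(~(~safe)) = True
        ~(~safe) = False
          ~safe = True
  ~((((~safe -> ~pump) & ~safe) <-> ((~safe & safe) & (~idle -> key)))) = True
    ((~safe -> ~pump) & ~safe) <-> ((~safe & safe) & (~idle -> key)) = False
      (~safe -> ~pump) & ~safe = True
        ~safe -> ~pump = True
          ~safe = True
          ~pump = True
        ~safe = True
      (~safe & safe) & (~idle -> key) = False
        ~safe & safe = False
          ~safe = True
        ~idle -> key = True
          ~idle = False
Both conjuncts True, so the formula holds.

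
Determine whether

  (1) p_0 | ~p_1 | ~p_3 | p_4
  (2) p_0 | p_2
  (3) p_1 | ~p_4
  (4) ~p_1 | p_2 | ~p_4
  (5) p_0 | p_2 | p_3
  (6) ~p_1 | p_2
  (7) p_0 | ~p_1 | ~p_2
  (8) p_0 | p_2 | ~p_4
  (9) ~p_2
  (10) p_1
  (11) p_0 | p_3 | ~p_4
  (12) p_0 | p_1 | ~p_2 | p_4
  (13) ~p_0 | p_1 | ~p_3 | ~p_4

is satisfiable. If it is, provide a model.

Case p_1 = True:
  (~p_1 | p_2) forces p_2 = True.
  Clause (~p_2) is falsified — contradiction.
Case p_1 = False:
  Clause (p_1) is falsified — contradiction.
Both cases fail, so the formula is unsatisfiable.

Unsatisfiable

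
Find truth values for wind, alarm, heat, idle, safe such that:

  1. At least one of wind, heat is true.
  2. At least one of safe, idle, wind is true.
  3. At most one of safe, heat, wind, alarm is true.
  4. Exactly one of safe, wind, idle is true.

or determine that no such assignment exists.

wind = False; alarm = False; heat = True; idle = True; safe = False

  (1) {wind, heat}: 1 true — at least one ✓
  (2) {safe, idle, wind}: 1 true — at least one ✓
  (3) {safe, heat, wind, alarm}: 1 true — at most one ✓
  (4) {safe, wind, idle}: 1 true — exactly one ✓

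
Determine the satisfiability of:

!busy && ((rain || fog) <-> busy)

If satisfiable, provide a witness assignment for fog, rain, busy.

fog: False, rain: False, busy: False

  !busy = True
  (rain || fog) <-> busy = True
    rain || fog = False
Both conjuncts True, so the formula holds.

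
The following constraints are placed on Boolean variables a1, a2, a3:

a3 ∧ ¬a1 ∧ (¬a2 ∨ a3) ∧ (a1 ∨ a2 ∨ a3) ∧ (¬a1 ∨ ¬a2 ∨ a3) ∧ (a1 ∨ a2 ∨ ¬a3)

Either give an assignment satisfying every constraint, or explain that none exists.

Unit clause (a3) forces a3 = True.
Unit clause (¬a1) forces a1 = False.
In (a1 ∨ a2 ∨ ¬a3) only a2 is left, so a2 = True.
Check each clause:
  (a3): a3 holds.
  (¬a1): ¬a1 holds.
  (¬a2 ∨ a3): a3 holds.
  (a1 ∨ a2 ∨ a3): a2 holds.
  (¬a1 ∨ ¬a2 ∨ a3): ¬a1 holds.
  (a1 ∨ a2 ∨ ¬a3): a2 holds.
All clauses satisfied.

a1=F; a2=T; a3=T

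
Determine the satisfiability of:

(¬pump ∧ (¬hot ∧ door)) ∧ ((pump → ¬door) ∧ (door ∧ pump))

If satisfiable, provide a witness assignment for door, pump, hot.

UNSATISFIABLE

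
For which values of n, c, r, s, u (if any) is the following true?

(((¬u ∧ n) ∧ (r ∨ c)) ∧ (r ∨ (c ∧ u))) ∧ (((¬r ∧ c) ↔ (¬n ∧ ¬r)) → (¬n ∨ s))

n=T, c=F, r=T, s=T, u=F

  ((¬u ∧ n) ∧ (r ∨ c)) ∧ (r ∨ (c ∧ u)) = True
    (¬u ∧ n) ∧ (r ∨ c) = True
      ¬u ∧ n = True
        ¬u = True
      r ∨ c = True
    r ∨ (c ∧ u) = True
      c ∧ u = False
  ((¬r ∧ c) ↔ (¬n ∧ ¬r)) → (¬n ∨ s) = True
    (¬r ∧ c) ↔ (¬n ∧ ¬r) = True
      ¬r ∧ c = False
        ¬r = False
      ¬n ∧ ¬r = False
        ¬n = False
        ¬r = False
    ¬n ∨ s = True
      ¬n = False
Both conjuncts True, so the formula holds.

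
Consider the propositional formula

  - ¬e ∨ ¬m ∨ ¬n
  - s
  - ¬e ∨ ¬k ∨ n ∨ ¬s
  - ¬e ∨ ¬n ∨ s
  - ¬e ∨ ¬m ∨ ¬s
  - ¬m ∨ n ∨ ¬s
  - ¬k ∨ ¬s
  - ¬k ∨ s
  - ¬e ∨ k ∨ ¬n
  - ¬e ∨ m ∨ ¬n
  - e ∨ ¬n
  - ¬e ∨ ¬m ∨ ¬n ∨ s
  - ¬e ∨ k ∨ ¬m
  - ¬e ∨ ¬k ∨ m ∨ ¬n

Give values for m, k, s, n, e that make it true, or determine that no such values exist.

m: False, k: False, s: True, n: False, e: True

Unit clause (s) forces s = True.
In (¬k ∨ ¬s) only ¬k is left, so k = False.
Try m = True:
  (¬e ∨ ¬m ∨ ¬s) forces e = False.
  (¬m ∨ n ∨ ¬s) forces n = True.
  clause (e ∨ ¬n) is falsified — backtrack.
So m = False.
Set n = False.
Set e = True.
All clauses satisfied.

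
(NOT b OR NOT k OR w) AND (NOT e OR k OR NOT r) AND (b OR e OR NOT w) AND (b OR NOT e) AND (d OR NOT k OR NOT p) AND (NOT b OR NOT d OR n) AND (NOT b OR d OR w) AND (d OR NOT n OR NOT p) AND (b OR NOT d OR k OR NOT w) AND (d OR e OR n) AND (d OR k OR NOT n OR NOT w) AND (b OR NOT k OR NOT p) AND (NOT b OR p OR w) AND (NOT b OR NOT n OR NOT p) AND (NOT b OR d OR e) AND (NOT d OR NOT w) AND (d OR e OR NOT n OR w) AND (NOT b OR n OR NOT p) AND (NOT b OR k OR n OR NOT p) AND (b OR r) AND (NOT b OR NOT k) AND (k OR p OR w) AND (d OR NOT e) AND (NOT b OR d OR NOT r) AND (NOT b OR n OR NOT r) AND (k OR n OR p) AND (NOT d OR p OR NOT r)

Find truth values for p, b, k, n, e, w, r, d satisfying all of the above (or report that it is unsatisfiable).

p = True, b = False, k = False, n = True, e = False, w = False, r = True, d = True

Set p = True.
Try b = True:
  (NOT b OR NOT n OR NOT p) forces n = False.
  clause (NOT b OR n OR NOT p) is falsified — backtrack.
So b = False.
  then (b OR NOT e) forces e = False.
  then (b OR NOT k OR NOT p) forces k = False.
  then (b OR r) forces r = True.
  then (b OR e OR NOT w) forces w = False.
Set n = True.
  then (d OR NOT n OR NOT p) forces d = True.
All clauses satisfied.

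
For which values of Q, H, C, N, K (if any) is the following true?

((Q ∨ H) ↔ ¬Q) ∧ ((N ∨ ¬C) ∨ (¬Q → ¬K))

Q = False, H = True, C = False, N = False, K = False

  (Q ∨ H) ↔ ¬Q = True
    Q ∨ H = True
    ¬Q = True
  (N ∨ ¬C) ∨ (¬Q → ¬K) = True
    N ∨ ¬C = True
      ¬C = True
    ¬Q → ¬K = True
      ¬Q = True
      ¬K = True
Both conjuncts True, so the formula holds.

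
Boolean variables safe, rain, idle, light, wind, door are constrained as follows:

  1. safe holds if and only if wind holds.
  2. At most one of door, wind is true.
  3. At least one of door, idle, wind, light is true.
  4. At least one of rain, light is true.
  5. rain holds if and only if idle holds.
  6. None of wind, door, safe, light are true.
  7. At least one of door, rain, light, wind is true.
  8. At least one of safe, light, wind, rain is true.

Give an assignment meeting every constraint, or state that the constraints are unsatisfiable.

safe: False, rain: True, idle: True, light: False, wind: False, door: False

  (1) safe=F, wind=F — same ✓
  (2) {door, wind}: 0 true — at most one ✓
  (3) {door, idle, wind, light}: 1 true — at least one ✓
  (4) {rain, light}: 1 true — at least one ✓
  (5) rain=T, idle=T — same ✓
  (6) {wind, door, safe, light}: 0 true — none ✓
  (7) {door, rain, light, wind}: 1 true — at least one ✓
  (8) {safe, light, wind, rain}: 1 true — at least one ✓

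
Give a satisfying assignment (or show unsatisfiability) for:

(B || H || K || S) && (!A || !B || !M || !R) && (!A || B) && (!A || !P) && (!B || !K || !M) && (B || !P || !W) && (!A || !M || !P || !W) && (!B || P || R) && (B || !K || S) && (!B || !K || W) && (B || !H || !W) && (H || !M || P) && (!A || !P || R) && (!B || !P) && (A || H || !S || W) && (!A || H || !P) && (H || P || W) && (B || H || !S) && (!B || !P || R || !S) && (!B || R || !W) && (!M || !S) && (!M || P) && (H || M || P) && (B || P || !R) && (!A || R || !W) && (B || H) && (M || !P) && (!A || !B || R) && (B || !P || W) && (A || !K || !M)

Set S = False.
Set B = True.
  then (!B || !P) forces P = False.
  then (!M || P) forces M = False.
  then (H || M || P) forces H = True.
  then (!B || P || R) forces R = True.
Set A = True.
Set K = True.
  then (!B || !K || W) forces W = True.
All clauses satisfied.

S = False, B = True, H = True, A = True, K = True, W = True, M = False, P = False, R = True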